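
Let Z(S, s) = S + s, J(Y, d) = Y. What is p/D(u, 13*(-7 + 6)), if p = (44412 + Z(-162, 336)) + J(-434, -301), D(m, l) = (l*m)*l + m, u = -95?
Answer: -22076/8075 ≈ -2.7339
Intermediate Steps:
D(m, l) = m + m*l² (D(m, l) = m*l² + m = m + m*l²)
p = 44152 (p = (44412 + (-162 + 336)) - 434 = (44412 + 174) - 434 = 44586 - 434 = 44152)
p/D(u, 13*(-7 + 6)) = 44152/((-95*(1 + (13*(-7 + 6))²))) = 44152/((-95*(1 + (13*(-1))²))) = 44152/((-95*(1 + (-13)²))) = 44152/((-95*(1 + 169))) = 44152/((-95*170)) = 44152/(-16150) = 44152*(-1/16150) = -22076/8075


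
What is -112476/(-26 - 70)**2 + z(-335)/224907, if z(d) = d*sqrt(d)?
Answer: -9373/768 - 335*I*sqrt(335)/224907 ≈ -12.204 - 0.027262*I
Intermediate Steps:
z(d) = d**(3/2)
-112476/(-26 - 70)**2 + z(-335)/224907 = -112476/(-26 - 70)**2 + (-335)**(3/2)/224907 = -112476/((-96)**2) - 335*I*sqrt(335)*(1/224907) = -112476/9216 - 335*I*sqrt(335)/224907 = -112476*1/9216 - 335*I*sqrt(335)/224907 = -9373/768 - 335*I*sqrt(335)/224907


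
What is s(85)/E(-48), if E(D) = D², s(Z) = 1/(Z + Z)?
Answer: 1/391680 ≈ 2.5531e-6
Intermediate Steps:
s(Z) = 1/(2*Z)
s(85)/E(-48) = ((½)/85)/((-48)²) = ((½)*(1/85))/2304 = (1/170)*(1/2304) = 1/391680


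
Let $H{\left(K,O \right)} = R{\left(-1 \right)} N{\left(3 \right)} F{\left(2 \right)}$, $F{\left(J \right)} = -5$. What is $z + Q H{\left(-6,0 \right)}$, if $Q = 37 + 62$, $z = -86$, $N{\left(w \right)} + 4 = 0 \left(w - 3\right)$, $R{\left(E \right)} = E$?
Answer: $-2066$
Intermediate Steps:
$N{\left(w \right)} = -4$ ($N{\left(w \right)} = -4 + 0 \left(w - 3\right) = -4 + 0 \left(-3 + w\right) = -4 + 0 = -4$)
$Q = 99$
$H{\left(K,O \right)} = -20$ ($H{\left(K,O \right)} = \left(-1\right) \left(-4\right) \left(-5\right) = 4 \left(-5\right) = -20$)
$z + Q H{\left(-6,0 \right)} = -86 + 99 \left(-20\right) = -86 - 1980 = -2066$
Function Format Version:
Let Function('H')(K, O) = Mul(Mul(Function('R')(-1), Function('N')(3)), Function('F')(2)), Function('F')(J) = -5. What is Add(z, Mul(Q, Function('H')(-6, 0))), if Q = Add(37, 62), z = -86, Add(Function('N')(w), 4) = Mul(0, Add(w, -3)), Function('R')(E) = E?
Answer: -2066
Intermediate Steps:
Function('N')(w) = -4 (Function('N')(w) = Add(-4, Mul(0, Add(w, -3))) = Add(-4, Mul(0, Add(-3, w))) = Add(-4, 0) = -4)
Q = 99
Function('H')(K, O) = -20 (Function('H')(K, O) = Mul(Mul(-1, -4), -5) = Mul(4, -5) = -20)
Add(z, Mul(Q, Function('H')(-6, 0))) = Add(-86, Mul(99, -20)) = Add(-86, -1980) = -2066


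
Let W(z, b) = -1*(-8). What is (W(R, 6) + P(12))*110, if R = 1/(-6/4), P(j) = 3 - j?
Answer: -110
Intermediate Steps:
R = -2/3 (R = 1/(-6*1/4) = 1/(-3/2) = -2/3 ≈ -0.66667)
W(z, b) = 8
(W(R, 6) + P(12))*110 = (8 + (3 - 1*12))*110 = (8 + (3 - 12))*110 = (8 - 9)*110 = -1*110 = -110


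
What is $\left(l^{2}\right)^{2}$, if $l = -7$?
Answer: $2401$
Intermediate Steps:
$\left(l^{2}\right)^{2} = \left(\left(-7\right)^{2}\right)^{2} = 49^{2} = 2401$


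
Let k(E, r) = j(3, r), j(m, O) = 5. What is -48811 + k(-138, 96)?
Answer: -48806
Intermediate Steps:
k(E, r) = 5
-48811 + k(-138, 96) = -48811 + 5 = -48806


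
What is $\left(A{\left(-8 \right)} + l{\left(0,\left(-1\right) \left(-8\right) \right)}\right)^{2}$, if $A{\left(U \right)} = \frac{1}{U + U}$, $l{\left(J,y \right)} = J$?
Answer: $\frac{1}{256} \approx 0.0039063$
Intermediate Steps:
$A{\left(U \right)} = \frac{1}{2 U}$
$\left(A{\left(-8 \right)} + l{\left(0,\left(-1\right) \left(-8\right) \right)}\right)^{2} = \left(\frac{1}{2 \left(-8\right)} + 0\right)^{2} = \left(\frac{1}{2} \left(- \frac{1}{8}\right) + 0\right)^{2} = \left(- \frac{1}{16} + 0\right)^{2} = \left(- \frac{1}{16}\right)^{2} = \frac{1}{256}$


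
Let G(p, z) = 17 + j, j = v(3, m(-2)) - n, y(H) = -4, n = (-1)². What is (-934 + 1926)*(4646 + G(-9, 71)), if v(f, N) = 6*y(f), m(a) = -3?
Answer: 4600896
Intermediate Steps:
n = 1
v(f, N) = -24 (v(f, N) = 6*(-4) = -24)
j = -25 (j = -24 - 1*1 = -24 - 1 = -25)
G(p, z) = -8 (G(p, z) = 17 - 25 = -8)
(-934 + 1926)*(4646 + G(-9, 71)) = (-934 + 1926)*(4646 - 8) = 992*4638 = 4600896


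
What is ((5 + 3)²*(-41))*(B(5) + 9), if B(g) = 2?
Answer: -28864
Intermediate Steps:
((5 + 3)²*(-41))*(B(5) + 9) = ((5 + 3)²*(-41))*(2 + 9) = (8²*(-41))*11 = (64*(-41))*11 = -2624*11 = -28864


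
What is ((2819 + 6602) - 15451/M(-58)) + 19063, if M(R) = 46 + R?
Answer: 357259/12 ≈ 29772.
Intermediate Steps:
((2819 + 6602) - 15451/M(-58)) + 19063 = ((2819 + 6602) - 15451/(46 - 58)) + 19063 = (9421 - 15451/(-12)) + 19063 = (9421 - 15451*(-1/12)) + 19063 = (9421 + 15451/12) + 19063 = 128503/12 + 19063 = 357259/12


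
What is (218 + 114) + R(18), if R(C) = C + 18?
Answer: 368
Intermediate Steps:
R(C) = 18 + C
(218 + 114) + R(18) = (218 + 114) + (18 + 18) = 332 + 36 = 368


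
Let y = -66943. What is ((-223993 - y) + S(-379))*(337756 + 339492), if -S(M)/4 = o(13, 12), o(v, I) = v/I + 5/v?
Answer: -319097325184/3 ≈ -1.0637e+11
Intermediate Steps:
o(v, I) = 5/v + v/I
S(M) = -229/39 (S(M) = -4*(5/13 + 13/12) = -4*229/156 = -229/39)
((-223993 - y) + S(-379))*(337756 + 339492) = ((-223993 - 1*(-66943)) - 229/39)*(337756 + 339492) = ((-223993 + 66943) - 229/39)*677248 = (-157050 - 229/39)*677248 = -6125179/39*677248 = -319097325184/3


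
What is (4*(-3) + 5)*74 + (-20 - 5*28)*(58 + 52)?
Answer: -18118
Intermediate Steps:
(4*(-3) + 5)*74 + (-20 - 5*28)*(58 + 52) = (-12 + 5)*74 + (-20 - 140)*110 = -7*74 - 160*110 = -518 - 17600 = -18118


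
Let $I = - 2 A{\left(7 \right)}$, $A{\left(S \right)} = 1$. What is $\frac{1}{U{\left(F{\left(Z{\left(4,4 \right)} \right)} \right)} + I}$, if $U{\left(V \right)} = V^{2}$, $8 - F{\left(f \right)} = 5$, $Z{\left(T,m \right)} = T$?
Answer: $\frac{1}{7} \approx 0.14286$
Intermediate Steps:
$F{\left(f \right)} = 3$ ($F{\left(f \right)} = 8 - 5 = 3$)
$I = -2$ ($I = \left(-2\right) 1 = -2$)
$\frac{1}{U{\left(F{\left(Z{\left(4,4 \right)} \right)} \right)} + I} = \frac{1}{3^{2} - 2} = \frac{1}{9 - 2} = \frac{1}{7}$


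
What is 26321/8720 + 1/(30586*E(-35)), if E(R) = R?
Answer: 2817688499/933484720 ≈ 3.0185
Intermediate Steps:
26321/8720 + 1/(30586*E(-35)) = 26321/8720 + 1/(30586*(-35)) = 26321*(1/8720) + (1/30586)*(-1/35) = 26321/8720 - 1/1070510 = 2817688499/933484720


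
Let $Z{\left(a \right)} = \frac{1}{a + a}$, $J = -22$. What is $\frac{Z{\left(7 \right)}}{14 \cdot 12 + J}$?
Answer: $\frac{1}{2044} \approx 0.00048924$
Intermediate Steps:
$Z{\left(a \right)} = \frac{1}{2 a}$
$\frac{Z{\left(7 \right)}}{14 \cdot 12 + J} = \frac{\frac{1}{2} \cdot \frac{1}{7}}{14 \cdot 12 - 22} = \frac{\frac{1}{2} \cdot \frac{1}{7}}{168 - 22} = \frac{1}{146} \cdot \frac{1}{14} = \frac{1}{2044}$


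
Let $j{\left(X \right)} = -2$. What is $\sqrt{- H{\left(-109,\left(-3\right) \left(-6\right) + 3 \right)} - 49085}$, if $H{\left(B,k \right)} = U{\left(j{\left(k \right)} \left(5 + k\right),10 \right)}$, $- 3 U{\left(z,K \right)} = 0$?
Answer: $i \sqrt{49085} \approx 221.55 i$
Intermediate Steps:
$U{\left(z,K \right)} = 0$ ($U{\left(z,K \right)} = \left(- \frac{1}{3}\right) 0 = 0$)
$H{\left(B,k \right)} = 0$
$\sqrt{- H{\left(-109,\left(-3\right) \left(-6\right) + 3 \right)} - 49085} = \sqrt{\left(-1\right) 0 - 49085} = \sqrt{0 - 49085} = \sqrt{-49085} = i \sqrt{49085}$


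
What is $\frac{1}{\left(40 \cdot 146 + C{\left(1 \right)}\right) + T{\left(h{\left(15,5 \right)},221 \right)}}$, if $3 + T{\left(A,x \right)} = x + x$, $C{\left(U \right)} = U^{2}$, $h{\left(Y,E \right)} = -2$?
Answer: $\frac{1}{6280} \approx 0.00015924$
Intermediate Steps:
$T{\left(A,x \right)} = -3 + 2 x$ ($T{\left(A,x \right)} = -3 + \left(x + x\right) = -3 + 2 x$)
$\frac{1}{\left(40 \cdot 146 + C{\left(1 \right)}\right) + T{\left(h{\left(15,5 \right)},221 \right)}} = \frac{1}{\left(40 \cdot 146 + 1^{2}\right) + \left(-3 + 2 \cdot 221\right)} = \frac{1}{\left(5840 + 1\right) + \left(-3 + 442\right)} = \frac{1}{5841 + 439} = \frac{1}{6280}$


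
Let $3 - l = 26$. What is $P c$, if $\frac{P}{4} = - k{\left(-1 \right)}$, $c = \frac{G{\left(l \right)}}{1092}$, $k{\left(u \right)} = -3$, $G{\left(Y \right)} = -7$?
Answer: $- \frac{1}{13} \approx -0.076923$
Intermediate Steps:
$l = -23$ ($l = 3 - 26 = -23$)
$c = - \frac{1}{156}$ ($c = - \frac{7}{1092} = \left(-7\right) \frac{1}{1092} = - \frac{1}{156} \approx -0.0064103$)
$P = 12$ ($P = 4 \left(\left(-1\right) \left(-3\right)\right) = 4 \cdot 3 = 12$)
$P c = 12 \left(- \frac{1}{156}\right) = - \frac{1}{13}$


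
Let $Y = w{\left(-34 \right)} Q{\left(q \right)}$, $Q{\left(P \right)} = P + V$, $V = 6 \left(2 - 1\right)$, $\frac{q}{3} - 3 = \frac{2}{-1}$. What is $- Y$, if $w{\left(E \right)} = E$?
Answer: $306$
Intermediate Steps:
$q = 3$ ($q = 9 + 3 \frac{2}{-1} = 9 + 3 \cdot 2 \left(-1\right) = 9 + 3 \left(-2\right) = 9 - 6 = 3$)
$V = 6$ ($V = 6 \cdot 1 = 6$)
$Q{\left(P \right)} = 6 + P$ ($Q{\left(P \right)} = P + 6 = 6 + P$)
$Y = -306$ ($Y = - 34 \left(6 + 3\right) = \left(-34\right) 9 = -306$)
$- Y = \left(-1\right) \left(-306\right) = 306$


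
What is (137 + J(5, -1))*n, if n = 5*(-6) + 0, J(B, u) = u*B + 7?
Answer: -4170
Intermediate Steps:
J(B, u) = 7 + B*u (J(B, u) = B*u + 7 = 7 + B*u)
n = -30 (n = -30 + 0 = -30)
(137 + J(5, -1))*n = (137 + (7 + 5*(-1)))*(-30) = (137 + (7 - 5))*(-30) = (137 + 2)*(-30) = 139*(-30) = -4170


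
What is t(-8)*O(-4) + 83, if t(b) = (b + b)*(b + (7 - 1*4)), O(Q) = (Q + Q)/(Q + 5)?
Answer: -557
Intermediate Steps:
O(Q) = 2*Q/(5 + Q) (O(Q) = (2*Q)/(5 + Q) = 2*Q/(5 + Q))
t(b) = 2*b*(3 + b) (t(b) = (2*b)*(b + (7 - 4)) = (2*b)*(b + 3) = (2*b)*(3 + b) = 2*b*(3 + b))
t(-8)*O(-4) + 83 = (2*(-8)*(3 - 8))*(2*(-4)/(5 - 4)) + 83 = (2*(-8)*(-5))*(2*(-4)/1) + 83 = 80*(2*(-4)*1) + 83 = 80*(-8) + 83 = -640 + 83 = -557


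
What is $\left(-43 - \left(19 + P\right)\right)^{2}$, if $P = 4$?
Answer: $4356$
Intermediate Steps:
$\left(-43 - \left(19 + P\right)\right)^{2} = \left(-43 - 23\right)^{2} = \left(-66\right)^{2} = 4356$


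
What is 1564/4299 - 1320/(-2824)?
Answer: 1261427/1517547 ≈ 0.83123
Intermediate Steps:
1564/4299 - 1320/(-2824) = 1564*(1/4299) - 1320*(-1/2824) = 1564/4299 + 165/353 = 1261427/1517547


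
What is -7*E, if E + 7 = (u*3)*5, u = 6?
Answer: -581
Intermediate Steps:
E = 83 (E = -7 + (6*3)*5 = -7 + 18*5 = -7 + 90 = 83)
-7*E = -7*83 = -581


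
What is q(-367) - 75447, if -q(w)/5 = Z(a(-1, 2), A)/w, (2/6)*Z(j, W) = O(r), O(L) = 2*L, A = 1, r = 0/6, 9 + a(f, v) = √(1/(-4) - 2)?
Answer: -75447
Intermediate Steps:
a(f, v) = -9 + 3*I/2 (a(f, v) = -9 + √(1/(-4) - 2) = -9 + √(-¼ - 2) = -9 + √(-9/4) = -9 + 3*I/2)
r = 0 (r = 0*(⅙) = 0)
Z(j, W) = 0 (Z(j, W) = 3*(2*0) = 3*0 = 0)
q(w) = 0 (q(w) = -0/w = -5*0 = 0)
q(-367) - 75447 = 0 - 75447 = -75447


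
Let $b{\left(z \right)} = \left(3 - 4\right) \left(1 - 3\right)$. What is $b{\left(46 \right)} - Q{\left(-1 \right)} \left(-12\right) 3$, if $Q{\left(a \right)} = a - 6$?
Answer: $-250$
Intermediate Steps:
$Q{\left(a \right)} = -6 + a$ ($Q{\left(a \right)} = a - 6 = -6 + a$)
$b{\left(z \right)} = 2$ ($b{\left(z \right)} = - (1 - 3) = \left(-1\right) \left(-2\right) = 2$)
$b{\left(46 \right)} - Q{\left(-1 \right)} \left(-12\right) 3 = 2 - \left(-6 - 1\right) \left(-12\right) 3 = 2 - \left(-7\right) \left(-12\right) 3 = 2 - 84 \cdot 3 = 2 - 252 = -250$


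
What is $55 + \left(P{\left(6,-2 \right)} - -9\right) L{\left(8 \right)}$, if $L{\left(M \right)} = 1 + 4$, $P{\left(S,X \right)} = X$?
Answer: $90$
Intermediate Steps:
$L{\left(M \right)} = 5$
$55 + \left(P{\left(6,-2 \right)} - -9\right) L{\left(8 \right)} = 55 + \left(-2 - -9\right) 5 = 55 + \left(-2 + 9\right) 5 = 55 + 7 \cdot 5 = 55 + 35 = 90$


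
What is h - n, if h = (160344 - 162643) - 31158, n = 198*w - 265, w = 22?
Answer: -37548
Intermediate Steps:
n = 4091 (n = 198*22 - 265 = 4356 - 265 = 4091)
h = -33457 (h = -2299 - 31158 = -33457)
h - n = -33457 - 1*4091 = -33457 - 4091 = -37548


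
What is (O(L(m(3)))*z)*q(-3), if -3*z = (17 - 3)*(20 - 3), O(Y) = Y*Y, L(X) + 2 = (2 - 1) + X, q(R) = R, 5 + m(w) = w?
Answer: 2142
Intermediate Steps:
m(w) = -5 + w
L(X) = -1 + X (L(X) = -2 + ((2 - 1) + X) = -2 + (1 + X) = -1 + X)
O(Y) = Y²
z = -238/3 (z = -(17 - 3)*(20 - 3)/3 = -14*17/3 = -⅓*238 = -238/3 ≈ -79.333)
(O(L(m(3)))*z)*q(-3) = ((-1 + (-5 + 3))²*(-238/3))*(-3) = ((-1 - 2)²*(-238/3))*(-3) = ((-3)²*(-238/3))*(-3) = (9*(-238/3))*(-3) = -714*(-3) = 2142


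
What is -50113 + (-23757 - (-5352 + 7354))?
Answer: -75872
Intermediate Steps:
-50113 + (-23757 - (-5352 + 7354)) = -50113 + (-23757 - 1*2002) = -50113 + (-23757 - 2002) = -50113 - 25759 = -75872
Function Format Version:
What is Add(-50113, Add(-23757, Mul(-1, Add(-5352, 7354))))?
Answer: -75872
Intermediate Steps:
Add(-50113, Add(-23757, Mul(-1, Add(-5352, 7354)))) = Add(-50113, Add(-23757, Mul(-1, 2002))) = Add(-50113, Add(-23757, -2002)) = Add(-50113, -25759) = -75872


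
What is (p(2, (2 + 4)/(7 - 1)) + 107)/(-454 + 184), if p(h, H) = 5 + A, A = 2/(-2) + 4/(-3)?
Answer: -329/810 ≈ -0.40617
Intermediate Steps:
A = -7/3 (A = 2*(-1/2) + 4*(-1/3) = -1 - 4/3 = -7/3 ≈ -2.3333)
p(h, H) = 8/3 (p(h, H) = 5 - 7/3 = 8/3)
(p(2, (2 + 4)/(7 - 1)) + 107)/(-454 + 184) = (8/3 + 107)/(-454 + 184) = (329/3)/(-270) = (329/3)*(-1/270) = -329/810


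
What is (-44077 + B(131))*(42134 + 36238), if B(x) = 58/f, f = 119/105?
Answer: -58656661308/17 ≈ -3.4504e+9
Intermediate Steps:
f = 17/15 (f = 119*(1/105) = 17/15 ≈ 1.1333)
B(x) = 870/17 (B(x) = 58/(17/15) = 58*(15/17) = 870/17)
(-44077 + B(131))*(42134 + 36238) = (-44077 + 870/17)*(42134 + 36238) = -748439/17*78372 = -58656661308/17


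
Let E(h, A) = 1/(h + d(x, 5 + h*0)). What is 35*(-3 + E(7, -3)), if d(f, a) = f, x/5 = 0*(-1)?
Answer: -100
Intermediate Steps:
x = 0 (x = 5*(0*(-1)) = 5*0 = 0)
E(h, A) = 1/h (E(h, A) = 1/(h + 0) = 1/h)
35*(-3 + E(7, -3)) = 35*(-3 + 1/7) = 35*(-3 + ⅐) = 35*(-20/7) = -100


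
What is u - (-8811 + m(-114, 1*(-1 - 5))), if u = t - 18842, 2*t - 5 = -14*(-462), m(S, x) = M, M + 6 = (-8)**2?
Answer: -13705/2 ≈ -6852.5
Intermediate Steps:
M = 58 (M = -6 + (-8)**2 = -6 + 64 = 58)
m(S, x) = 58
t = 6473/2 (t = 5/2 + (-14*(-462))/2 = 5/2 + (1/2)*6468 = 5/2 + 3234 = 6473/2 ≈ 3236.5)
u = -31211/2 (u = 6473/2 - 18842 = -31211/2 ≈ -15606.)
u - (-8811 + m(-114, 1*(-1 - 5))) = -31211/2 - (-8811 + 58) = -31211/2 - 1*(-8753) = -31211/2 + 8753 = -13705/2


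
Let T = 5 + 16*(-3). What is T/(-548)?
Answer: 43/548 ≈ 0.078467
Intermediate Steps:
T = -43 (T = 5 - 48 = -43)
T/(-548) = -43/(-548) = -43*(-1/548) = 43/548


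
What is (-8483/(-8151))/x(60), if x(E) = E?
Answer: 8483/489060 ≈ 0.017346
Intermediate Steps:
(-8483/(-8151))/x(60) = -8483/(-8151)/60 = -8483*(-1/8151)*(1/60) = (8483/8151)*(1/60) = 8483/489060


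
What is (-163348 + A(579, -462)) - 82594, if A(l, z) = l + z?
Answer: -245825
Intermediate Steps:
(-163348 + A(579, -462)) - 82594 = (-163348 + (579 - 462)) - 82594 = (-163348 + 117) - 82594 = -163231 - 82594 = -245825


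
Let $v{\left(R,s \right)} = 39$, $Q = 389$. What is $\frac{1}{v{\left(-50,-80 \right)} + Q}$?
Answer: $\frac{1}{428} \approx 0.0023364$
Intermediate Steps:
$\frac{1}{v{\left(-50,-80 \right)} + Q} = \frac{1}{39 + 389} = \frac{1}{428}$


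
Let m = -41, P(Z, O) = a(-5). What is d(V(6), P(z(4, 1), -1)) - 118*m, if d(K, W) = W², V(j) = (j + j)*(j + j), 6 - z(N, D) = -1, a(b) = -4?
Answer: 4854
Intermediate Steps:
z(N, D) = 7 (z(N, D) = 6 - 1*(-1) = 6 + 1 = 7)
P(Z, O) = -4
V(j) = 4*j² (V(j) = (2*j)*(2*j) = 4*j²)
d(V(6), P(z(4, 1), -1)) - 118*m = (-4)² - 118*(-41) = 16 + 4838 = 4854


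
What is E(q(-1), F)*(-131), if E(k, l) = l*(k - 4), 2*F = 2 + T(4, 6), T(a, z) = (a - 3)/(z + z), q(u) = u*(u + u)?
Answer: 3275/12 ≈ 272.92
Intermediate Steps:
q(u) = 2*u**2 (q(u) = u*(2*u) = 2*u**2)
T(a, z) = (-3 + a)/(2*z) (T(a, z) = (-3 + a)/((2*z)) = (-3 + a)*(1/(2*z)) = (-3 + a)/(2*z))
F = 25/24 (F = (2 + (1/2)*(-3 + 4)/6)/2 = (2 + (1/2)*(1/6)*1)/2 = (2 + 1/12)/2 = (1/2)*(25/12) = 25/24 ≈ 1.0417)
E(k, l) = l*(-4 + k)
E(q(-1), F)*(-131) = (25*(-4 + 2*(-1)**2)/24)*(-131) = (25*(-4 + 2*1)/24)*(-131) = (25*(-4 + 2)/24)*(-131) = ((25/24)*(-2))*(-131) = -25/12*(-131) = 3275/12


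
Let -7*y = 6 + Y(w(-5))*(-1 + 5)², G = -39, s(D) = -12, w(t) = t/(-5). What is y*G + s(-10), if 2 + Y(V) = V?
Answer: -474/7 ≈ -67.714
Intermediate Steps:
w(t) = -t/5 (w(t) = t*(-⅕) = -t/5)
Y(V) = -2 + V
y = 10/7 (y = -(6 + (-2 - ⅕*(-5))*(-1 + 5)²)/7 = -(6 + (-2 + 1)*4²)/7 = -(6 - 1*16)/7 = -(6 - 16)/7 = -⅐*(-10) = 10/7 ≈ 1.4286)
y*G + s(-10) = (10/7)*(-39) - 12 = -390/7 - 12 = -474/7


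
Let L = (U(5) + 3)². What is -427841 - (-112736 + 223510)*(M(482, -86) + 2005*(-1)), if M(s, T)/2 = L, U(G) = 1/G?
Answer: 5485134437/25 ≈ 2.1941e+8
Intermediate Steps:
L = 256/25 (L = (1/5 + 3)² = (⅕ + 3)² = (16/5)² = 256/25 ≈ 10.240)
M(s, T) = 512/25 (M(s, T) = 2*(256/25) = 512/25)
-427841 - (-112736 + 223510)*(M(482, -86) + 2005*(-1)) = -427841 - (-112736 + 223510)*(512/25 + 2005*(-1)) = -427841 - 110774*(512/25 - 2005) = -427841 - 110774*(-49613)/25 = -427841 - 1*(-5495830462/25) = -427841 + 5495830462/25 = 5485134437/25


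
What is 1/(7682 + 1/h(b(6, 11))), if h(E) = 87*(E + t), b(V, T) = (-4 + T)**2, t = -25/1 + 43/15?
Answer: 11687/89779539 ≈ 0.00013017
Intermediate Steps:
t = -332/15 (t = -25*1 + 43*(1/15) = -25 + 43/15 = -332/15 ≈ -22.133)
h(E) = -9628/5 + 87*E (h(E) = 87*(E - 332/15) = 87*(-332/15 + E) = -9628/5 + 87*E)
1/(7682 + 1/h(b(6, 11))) = 1/(7682 + 1/(-9628/5 + 87*(-4 + 11)**2)) = 1/(7682 + 1/(-9628/5 + 87*7**2)) = 1/(7682 + 1/(-9628/5 + 87*49)) = 1/(7682 + 1/(-9628/5 + 4263)) = 1/(7682 + 1/(11687/5)) = 1/(7682 + 5/11687) = 1/(89779539/11687) = 11687/89779539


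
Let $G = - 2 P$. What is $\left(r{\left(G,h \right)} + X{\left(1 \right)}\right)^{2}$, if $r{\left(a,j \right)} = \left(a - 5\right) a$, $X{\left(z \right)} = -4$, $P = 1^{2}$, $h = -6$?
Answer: $100$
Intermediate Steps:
$P = 1$
$G = -2$ ($G = \left(-2\right) 1 = -2$)
$r{\left(a,j \right)} = a \left(-5 + a\right)$ ($r{\left(a,j \right)} = \left(a - 5\right) a = \left(-5 + a\right) a = a \left(-5 + a\right)$)
$\left(r{\left(G,h \right)} + X{\left(1 \right)}\right)^{2} = \left(- 2 \left(-5 - 2\right) - 4\right)^{2} = \left(\left(-2\right) \left(-7\right) - 4\right)^{2} = \left(14 - 4\right)^{2} = 10^{2} = 100$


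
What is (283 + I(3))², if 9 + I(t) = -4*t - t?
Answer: 67081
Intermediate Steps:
I(t) = -9 - 5*t (I(t) = -9 + (-4*t - t) = -9 - 5*t)
(283 + I(3))² = (283 + (-9 - 5*3))² = (283 + (-9 - 15))² = (283 - 24)² = 259² = 67081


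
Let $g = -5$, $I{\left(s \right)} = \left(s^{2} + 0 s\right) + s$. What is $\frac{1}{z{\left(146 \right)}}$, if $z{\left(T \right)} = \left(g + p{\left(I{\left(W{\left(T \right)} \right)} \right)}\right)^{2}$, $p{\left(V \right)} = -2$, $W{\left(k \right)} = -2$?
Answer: $\frac{1}{49} \approx 0.020408$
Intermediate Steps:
$I{\left(s \right)} = s + s^{2}$ ($I{\left(s \right)} = \left(s^{2} + 0\right) + s = s^{2} + s = s + s^{2}$)
$z{\left(T \right)} = 49$ ($z{\left(T \right)} = \left(-5 - 2\right)^{2} = \left(-7\right)^{2} = 49$)
$\frac{1}{z{\left(146 \right)}} = \frac{1}{49}$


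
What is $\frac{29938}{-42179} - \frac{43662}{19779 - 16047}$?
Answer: $- \frac{325558019}{26235338} \approx -12.409$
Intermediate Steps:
$\frac{29938}{-42179} - \frac{43662}{19779 - 16047} = 29938 \left(- \frac{1}{42179}\right) - \frac{43662}{19779 - 16047} = - \frac{29938}{42179} - \frac{43662}{3732} = - \frac{29938}{42179} - \frac{7277}{622} = - \frac{325558019}{26235338}$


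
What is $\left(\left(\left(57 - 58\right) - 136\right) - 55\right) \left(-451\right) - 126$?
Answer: $86466$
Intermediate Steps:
$\left(\left(\left(57 - 58\right) - 136\right) - 55\right) \left(-451\right) - 126 = \left(\left(-1 - 136\right) - 55\right) \left(-451\right) - 126 = \left(-137 - 55\right) \left(-451\right) - 126 = \left(-192\right) \left(-451\right) - 126 = 86592 - 126 = 86466$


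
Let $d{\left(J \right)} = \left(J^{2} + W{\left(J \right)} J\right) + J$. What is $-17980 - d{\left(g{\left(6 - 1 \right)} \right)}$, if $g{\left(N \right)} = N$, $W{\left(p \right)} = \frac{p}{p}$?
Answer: $-18015$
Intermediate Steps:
$W{\left(p \right)} = 1$
$d{\left(J \right)} = J^{2} + 2 J$ ($d{\left(J \right)} = \left(J^{2} + 1 J\right) + J = \left(J^{2} + J\right) + J = \left(J + J^{2}\right) + J = J^{2} + 2 J$)
$-17980 - d{\left(g{\left(6 - 1 \right)} \right)} = -17980 - \left(6 - 1\right) \left(2 + \left(6 - 1\right)\right) = -17980 - 5 \left(2 + 5\right) = -17980 - 5 \cdot 7 = -17980 - 35 = -18015$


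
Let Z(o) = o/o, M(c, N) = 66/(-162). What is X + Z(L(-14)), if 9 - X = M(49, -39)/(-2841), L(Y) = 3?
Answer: 767059/76707 ≈ 9.9999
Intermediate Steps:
M(c, N) = -11/27 (M(c, N) = 66*(-1/162) = -11/27)
Z(o) = 1
X = 690352/76707 (X = 9 - (-11)/(27*(-2841)) = 9 - (-11)*(-1)/(27*2841) = 9 - 1*11/76707 = 9 - 11/76707 = 690352/76707 ≈ 8.9999)
X + Z(L(-14)) = 690352/76707 + 1 = 767059/76707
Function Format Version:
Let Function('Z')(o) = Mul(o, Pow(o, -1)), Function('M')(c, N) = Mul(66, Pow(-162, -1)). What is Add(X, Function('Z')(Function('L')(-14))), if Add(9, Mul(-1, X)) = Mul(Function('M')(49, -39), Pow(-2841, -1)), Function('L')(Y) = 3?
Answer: Rational(767059, 76707) ≈ 9.9999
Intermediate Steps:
Function('M')(c, N) = Rational(-11, 27) (Function('M')(c, N) = Mul(66, Rational(-1, 162)) = Rational(-11, 27))
Function('Z')(o) = 1
X = Rational(690352, 76707) (X = Add(9, Mul(-1, Mul(Rational(-11, 27), Pow(-2841, -1)))) = Add(9, Mul(-1, Mul(Rational(-11, 27), Rational(-1, 2841)))) = Add(9, Mul(-1, Rational(11, 76707))) = Add(9, Rational(-11, 76707)) = Rational(690352, 76707) ≈ 8.9999)
Add(X, Function('Z')(Function('L')(-14))) = Add(Rational(690352, 76707), 1) = Rational(767059, 76707)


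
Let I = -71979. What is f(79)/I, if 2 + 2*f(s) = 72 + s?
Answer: -149/143958 ≈ -0.0010350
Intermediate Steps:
f(s) = 35 + s/2 (f(s) = -1 + (72 + s)/2 = -1 + (36 + s/2) = 35 + s/2)
f(79)/I = (35 + (½)*79)/(-71979) = (35 + 79/2)*(-1/71979) = (149/2)*(-1/71979) = -149/143958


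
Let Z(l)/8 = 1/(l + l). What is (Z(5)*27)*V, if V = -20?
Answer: -432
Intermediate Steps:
Z(l) = 4/l (Z(l) = 8/(l + l) = 8/((2*l)) = 8*(1/(2*l)) = 4/l)
(Z(5)*27)*V = ((4/5)*27)*(-20) = (108/5)*(-20) = -432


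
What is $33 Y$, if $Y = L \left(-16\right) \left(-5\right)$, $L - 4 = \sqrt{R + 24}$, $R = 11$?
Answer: $10560 + 2640 \sqrt{35} \approx 26178.0$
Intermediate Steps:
$L = 4 + \sqrt{35}$ ($L = 4 + \sqrt{11 + 24} = 4 + \sqrt{35} \approx 9.9161$)
$Y = 320 + 80 \sqrt{35}$ ($Y = \left(4 + \sqrt{35}\right) \left(-16\right) \left(-5\right) = \left(-64 - 16 \sqrt{35}\right) \left(-5\right) = 320 + 80 \sqrt{35} \approx 793.29$)
$33 Y = 33 \left(320 + 80 \sqrt{35}\right) = 10560 + 2640 \sqrt{35}$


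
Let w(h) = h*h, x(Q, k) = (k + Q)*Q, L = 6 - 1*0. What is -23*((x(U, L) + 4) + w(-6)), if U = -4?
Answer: -736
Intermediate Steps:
L = 6 (L = 6 + 0 = 6)
x(Q, k) = Q*(Q + k) (x(Q, k) = (Q + k)*Q = Q*(Q + k))
w(h) = h**2
-23*((x(U, L) + 4) + w(-6)) = -23*((-4*(-4 + 6) + 4) + (-6)**2) = -23*((-4*2 + 4) + 36) = -23*((-8 + 4) + 36) = -23*(-4 + 36) = -23*32 = -736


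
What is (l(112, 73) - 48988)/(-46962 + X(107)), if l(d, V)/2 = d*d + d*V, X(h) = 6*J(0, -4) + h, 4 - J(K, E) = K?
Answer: 7548/46831 ≈ 0.16118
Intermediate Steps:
J(K, E) = 4 - K
X(h) = 24 + h (X(h) = 6*(4 - 1*0) + h = 6*(4 + 0) + h = 6*4 + h = 24 + h)
l(d, V) = 2*d² + 2*V*d (l(d, V) = 2*(d*d + d*V) = 2*(d² + V*d) = 2*d² + 2*V*d)
(l(112, 73) - 48988)/(-46962 + X(107)) = (2*112*(73 + 112) - 48988)/(-46962 + (24 + 107)) = (2*112*185 - 48988)/(-46962 + 131) = (41440 - 48988)/(-46831) = -7548*(-1/46831) = 7548/46831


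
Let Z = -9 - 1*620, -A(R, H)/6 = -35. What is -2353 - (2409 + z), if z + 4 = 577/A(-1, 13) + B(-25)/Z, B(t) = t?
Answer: -628852403/132090 ≈ -4760.8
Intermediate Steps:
A(R, H) = 210 (A(R, H) = -6*(-35) = 210)
Z = -629 (Z = -9 - 620 = -629)
z = -160177/132090 (z = -4 + (577/210 - 25/(-629)) = -4 + (577*(1/210) - 25*(-1/629)) = -4 + (577/210 + 25/629) = -4 + 368183/132090 = -160177/132090 ≈ -1.2126)
-2353 - (2409 + z) = -2353 - (2409 - 160177/132090) = -2353 - 1*318044633/132090 = -2353 - 318044633/132090 = -628852403/132090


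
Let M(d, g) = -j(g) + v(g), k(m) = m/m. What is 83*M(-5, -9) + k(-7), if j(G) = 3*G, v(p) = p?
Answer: 1495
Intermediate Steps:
k(m) = 1
M(d, g) = -2*g (M(d, g) = -3*g + g = -2*g)
83*M(-5, -9) + k(-7) = 83*(-2*(-9)) + 1 = 83*18 + 1 = 1494 + 1 = 1495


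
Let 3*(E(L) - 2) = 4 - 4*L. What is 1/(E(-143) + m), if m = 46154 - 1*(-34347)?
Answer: 1/80695 ≈ 1.2392e-5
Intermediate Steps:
m = 80501 (m = 46154 + 34347 = 80501)
E(L) = 10/3 - 4*L/3 (E(L) = 2 + (4 - 4*L)/3 = 2 + (4/3 - 4*L/3) = 10/3 - 4*L/3)
1/(E(-143) + m) = 1/((10/3 - 4/3*(-143)) + 80501) = 1/((10/3 + 572/3) + 80501) = 1/(194 + 80501) = 1/80695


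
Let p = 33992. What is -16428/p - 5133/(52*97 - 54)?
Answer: -16028541/10601255 ≈ -1.5119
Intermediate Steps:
-16428/p - 5133/(52*97 - 54) = -16428/33992 - 5133/(52*97 - 54) = -16428*1/33992 - 5133/(5044 - 54) = -4107/8498 - 5133/4990 = -16028541/10601255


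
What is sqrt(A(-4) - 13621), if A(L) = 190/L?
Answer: I*sqrt(54674)/2 ≈ 116.91*I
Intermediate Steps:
sqrt(A(-4) - 13621) = sqrt(190/(-4) - 13621) = sqrt(190*(-1/4) - 13621) = sqrt(-95/2 - 13621) = sqrt(-27337/2) = I*sqrt(54674)/2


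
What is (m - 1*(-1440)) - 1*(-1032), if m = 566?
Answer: 3038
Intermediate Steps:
(m - 1*(-1440)) - 1*(-1032) = (566 - 1*(-1440)) - 1*(-1032) = (566 + 1440) + 1032 = 2006 + 1032 = 3038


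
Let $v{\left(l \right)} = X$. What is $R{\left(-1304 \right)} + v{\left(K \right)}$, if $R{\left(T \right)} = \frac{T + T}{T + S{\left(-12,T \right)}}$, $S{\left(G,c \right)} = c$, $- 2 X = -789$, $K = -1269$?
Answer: $\frac{791}{2} \approx 395.5$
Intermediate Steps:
$X = \frac{789}{2}$ ($X = \left(- \frac{1}{2}\right) \left(-789\right) = \frac{789}{2} \approx 394.5$)
$v{\left(l \right)} = \frac{789}{2}$
$R{\left(T \right)} = 1$ ($R{\left(T \right)} = \frac{T + T}{T + T} = \frac{2 T}{2 T} = 2 T \frac{1}{2 T} = 1$)
$R{\left(-1304 \right)} + v{\left(K \right)} = 1 + \frac{789}{2} = \frac{791}{2}$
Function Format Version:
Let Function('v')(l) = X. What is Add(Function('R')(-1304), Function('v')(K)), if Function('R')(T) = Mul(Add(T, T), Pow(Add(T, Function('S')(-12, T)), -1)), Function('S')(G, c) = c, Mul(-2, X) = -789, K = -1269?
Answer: Rational(791, 2) ≈ 395.50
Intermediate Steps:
X = Rational(789, 2) (X = Mul(Rational(-1, 2), -789) = Rational(789, 2) ≈ 394.50)
Function('v')(l) = Rational(789, 2)
Function('R')(T) = 1 (Function('R')(T) = Mul(Add(T, T), Pow(Add(T, T), -1)) = Mul(Mul(2, T), Pow(Mul(2, T), -1)) = Mul(Mul(2, T), Mul(Rational(1, 2), Pow(T, -1))) = 1)
Add(Function('R')(-1304), Function('v')(K)) = Add(1, Rational(789, 2)) = Rational(791, 2)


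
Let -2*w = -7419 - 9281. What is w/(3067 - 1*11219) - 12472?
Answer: -50840047/4076 ≈ -12473.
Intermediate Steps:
w = 8350 (w = -(-7419 - 9281)/2 = -½*(-16700) = 8350)
w/(3067 - 1*11219) - 12472 = 8350/(3067 - 1*11219) - 12472 = 8350/(3067 - 11219) - 12472 = 8350/(-8152) - 12472 = 8350*(-1/8152) - 12472 = -4175/4076 - 12472 = -50840047/4076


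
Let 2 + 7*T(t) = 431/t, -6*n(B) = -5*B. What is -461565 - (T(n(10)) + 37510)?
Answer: -87339368/175 ≈ -4.9908e+5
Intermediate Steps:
n(B) = 5*B/6 (n(B) = -(-5)*B/6 = 5*B/6)
T(t) = -2/7 + 431/(7*t) (T(t) = -2/7 + (431/t)/7 = -2/7 + 431/(7*t))
-461565 - (T(n(10)) + 37510) = -461565 - ((431 - 5*10/3)/(7*(((5/6)*10))) + 37510) = -461565 - ((431 - 2*25/3)/(7*(25/3)) + 37510) = -461565 - ((1/7)*(3/25)*(431 - 50/3) + 37510) = -461565 - ((1/7)*(3/25)*(1243/3) + 37510) = -461565 - (1243/175 + 37510) = -461565 - 1*6565493/175 = -461565 - 6565493/175 = -87339368/175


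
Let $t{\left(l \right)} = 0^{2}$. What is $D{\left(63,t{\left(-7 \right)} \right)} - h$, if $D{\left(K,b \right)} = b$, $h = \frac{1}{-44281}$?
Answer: $\frac{1}{44281} \approx 2.2583 \cdot 10^{-5}$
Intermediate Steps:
$t{\left(l \right)} = 0$
$h = - \frac{1}{44281} \approx -2.2583 \cdot 10^{-5}$
$D{\left(63,t{\left(-7 \right)} \right)} - h = 0 - - \frac{1}{44281} = 0 + \frac{1}{44281} = \frac{1}{44281}$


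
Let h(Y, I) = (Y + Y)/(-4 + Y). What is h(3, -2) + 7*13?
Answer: 85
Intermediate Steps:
h(Y, I) = 2*Y/(-4 + Y) (h(Y, I) = (2*Y)/(-4 + Y) = 2*Y/(-4 + Y))
h(3, -2) + 7*13 = 2*3/(-4 + 3) + 7*13 = 2*3/(-1) + 91 = 2*3*(-1) + 91 = -6 + 91 = 85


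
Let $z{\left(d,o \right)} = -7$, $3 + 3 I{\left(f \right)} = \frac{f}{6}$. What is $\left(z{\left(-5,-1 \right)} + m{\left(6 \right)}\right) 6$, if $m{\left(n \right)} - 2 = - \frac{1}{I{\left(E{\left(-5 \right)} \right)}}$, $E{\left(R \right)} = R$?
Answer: $- \frac{582}{23} \approx -25.304$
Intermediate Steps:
$I{\left(f \right)} = -1 + \frac{f}{18}$ ($I{\left(f \right)} = -1 + \frac{f \frac{1}{6}}{3} = -1 + \frac{\frac{1}{6} f}{3} = -1 + \frac{f}{18}$)
$m{\left(n \right)} = \frac{64}{23}$ ($m{\left(n \right)} = 2 - \frac{1}{-1 + \frac{1}{18} \left(-5\right)} = 2 - \frac{1}{-1 - \frac{5}{18}} = 2 - \frac{1}{- \frac{23}{18}} = 2 - - \frac{18}{23} = 2 + \frac{18}{23} = \frac{64}{23}$)
$\left(z{\left(-5,-1 \right)} + m{\left(6 \right)}\right) 6 = \left(-7 + \frac{64}{23}\right) 6 = \left(- \frac{97}{23}\right) 6 = - \frac{582}{23}$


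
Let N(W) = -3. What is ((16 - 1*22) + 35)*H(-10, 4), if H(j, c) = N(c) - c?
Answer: -203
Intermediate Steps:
H(j, c) = -3 - c
((16 - 1*22) + 35)*H(-10, 4) = ((16 - 1*22) + 35)*(-3 - 1*4) = ((16 - 22) + 35)*(-3 - 4) = (-6 + 35)*(-7) = 29*(-7) = -203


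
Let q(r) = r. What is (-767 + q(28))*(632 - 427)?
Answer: -151495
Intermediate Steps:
(-767 + q(28))*(632 - 427) = (-767 + 28)*(632 - 427) = -739*205 = -151495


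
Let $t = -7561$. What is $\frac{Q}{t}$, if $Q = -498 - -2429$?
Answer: $- \frac{1931}{7561} \approx -0.25539$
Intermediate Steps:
$Q = 1931$ ($Q = -498 + 2429 = 1931$)
$\frac{Q}{t} = \frac{1931}{-7561} = 1931 \left(- \frac{1}{7561}\right) = - \frac{1931}{7561}$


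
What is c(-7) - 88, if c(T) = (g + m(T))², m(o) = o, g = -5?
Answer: 56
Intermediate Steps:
c(T) = (-5 + T)²
c(-7) - 88 = (-5 - 7)² - 88 = (-12)² - 88 = 144 - 88 = 56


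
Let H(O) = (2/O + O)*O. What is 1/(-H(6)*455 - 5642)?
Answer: -1/22932 ≈ -4.3607e-5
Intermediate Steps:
H(O) = O*(O + 2/O) (H(O) = (O + 2/O)*O = O*(O + 2/O))
1/(-H(6)*455 - 5642) = 1/(-(2 + 6²)*455 - 5642) = 1/(-(2 + 36)*455 - 5642) = 1/(-1*38*455 - 5642) = 1/(-38*455 - 5642) = 1/(-17290 - 5642) = 1/(-22932) = -1/22932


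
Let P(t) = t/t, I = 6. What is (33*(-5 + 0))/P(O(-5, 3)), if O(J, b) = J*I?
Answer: -165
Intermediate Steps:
O(J, b) = 6*J (O(J, b) = J*6 = 6*J)
P(t) = 1
(33*(-5 + 0))/P(O(-5, 3)) = (33*(-5 + 0))/1 = (33*(-5))*1 = -165*1 = -165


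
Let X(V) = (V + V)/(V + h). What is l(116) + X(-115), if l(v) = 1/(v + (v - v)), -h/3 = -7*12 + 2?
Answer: -26549/15196 ≈ -1.7471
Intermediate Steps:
h = 246 (h = -3*(-7*12 + 2) = -3*(-84 + 2) = -3*(-82) = 246)
X(V) = 2*V/(246 + V) (X(V) = (V + V)/(V + 246) = (2*V)/(246 + V) = 2*V/(246 + V))
l(v) = 1/v (l(v) = 1/(v + 0) = 1/v)
l(116) + X(-115) = 1/116 + 2*(-115)/(246 - 115) = 1/116 + 2*(-115)/131 = 1/116 + 2*(-115)*(1/131) = 1/116 - 230/131 = -26549/15196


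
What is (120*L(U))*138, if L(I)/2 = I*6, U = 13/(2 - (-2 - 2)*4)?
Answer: 143520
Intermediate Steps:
U = 13/18 (U = 13/(2 - (-4)*4) = 13/(2 - 1*(-16)) = 13/(2 + 16) = 13/18 ≈ 0.72222)
L(I) = 12*I (L(I) = 2*(I*6) = 2*(6*I) = 12*I)
(120*L(U))*138 = (120*(12*(13/18)))*138 = (120*(26/3))*138 = 1040*138 = 143520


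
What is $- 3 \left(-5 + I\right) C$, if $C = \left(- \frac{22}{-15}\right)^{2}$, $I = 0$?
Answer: $\frac{484}{15} \approx 32.267$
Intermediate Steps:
$C = \frac{484}{225}$ ($C = \left(\left(-22\right) \left(- \frac{1}{15}\right)\right)^{2} = \left(\frac{22}{15}\right)^{2} = \frac{484}{225} \approx 2.1511$)
$- 3 \left(-5 + I\right) C = - 3 \left(-5 + 0\right) \frac{484}{225} = \left(-3\right) \left(-5\right) \frac{484}{225} = 15 \cdot \frac{484}{225} = \frac{484}{15}$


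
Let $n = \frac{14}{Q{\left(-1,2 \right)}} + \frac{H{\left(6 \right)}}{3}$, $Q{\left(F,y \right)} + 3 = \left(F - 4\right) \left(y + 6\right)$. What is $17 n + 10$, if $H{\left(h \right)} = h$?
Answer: $\frac{1654}{43} \approx 38.465$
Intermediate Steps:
$Q{\left(F,y \right)} = -3 + \left(-4 + F\right) \left(6 + y\right)$ ($Q{\left(F,y \right)} = -3 + \left(F - 4\right) \left(y + 6\right) = -3 + \left(-4 + F\right) \left(6 + y\right)$)
$n = \frac{72}{43}$ ($n = \frac{14}{-27 - 8 + 6 \left(-1\right) - 2} + \frac{6}{3} = \frac{14}{-27 - 8 - 6 - 2} + 6 \cdot \frac{1}{3} = \frac{14}{-43} + 2 = 14 \left(- \frac{1}{43}\right) + 2 = - \frac{14}{43} + 2 = \frac{72}{43} \approx 1.6744$)
$17 n + 10 = 17 \cdot \frac{72}{43} + 10 = \frac{1224}{43} + 10 = \frac{1654}{43}$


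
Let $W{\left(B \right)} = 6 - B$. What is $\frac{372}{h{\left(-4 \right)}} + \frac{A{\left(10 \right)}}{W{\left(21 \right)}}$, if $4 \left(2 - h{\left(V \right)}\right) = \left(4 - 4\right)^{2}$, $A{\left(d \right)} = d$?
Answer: $\frac{556}{3} \approx 185.33$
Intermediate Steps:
$h{\left(V \right)} = 2$ ($h{\left(V \right)} = 2 - \frac{\left(4 - 4\right)^{2}}{4} = 2 - \frac{0^{2}}{4} = 2 - 0 = 2 + 0 = 2$)
$\frac{372}{h{\left(-4 \right)}} + \frac{A{\left(10 \right)}}{W{\left(21 \right)}} = \frac{372}{2} + \frac{10}{6 - 21} = 372 \cdot \frac{1}{2} + \frac{10}{6 - 21} = 186 + \frac{10}{-15} = 186 + 10 \left(- \frac{1}{15}\right) = 186 - \frac{2}{3} = \frac{556}{3}$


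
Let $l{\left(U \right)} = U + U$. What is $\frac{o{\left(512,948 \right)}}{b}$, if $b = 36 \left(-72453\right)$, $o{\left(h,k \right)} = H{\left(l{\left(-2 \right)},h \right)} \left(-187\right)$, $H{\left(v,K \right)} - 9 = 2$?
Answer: $\frac{2057}{2608308} \approx 0.00078863$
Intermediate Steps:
$l{\left(U \right)} = 2 U$
$H{\left(v,K \right)} = 11$ ($H{\left(v,K \right)} = 9 + 2 = 11$)
$o{\left(h,k \right)} = -2057$ ($o{\left(h,k \right)} = 11 \left(-187\right) = -2057$)
$b = -2608308$
$\frac{o{\left(512,948 \right)}}{b} = - \frac{2057}{-2608308} = \left(-2057\right) \left(- \frac{1}{2608308}\right) = \frac{2057}{2608308}$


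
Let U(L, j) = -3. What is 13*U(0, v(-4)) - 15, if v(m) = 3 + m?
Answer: -54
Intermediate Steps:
13*U(0, v(-4)) - 15 = 13*(-3) - 15 = -39 - 15 = -54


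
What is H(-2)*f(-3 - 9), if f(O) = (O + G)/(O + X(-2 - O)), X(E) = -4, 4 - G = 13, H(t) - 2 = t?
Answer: 0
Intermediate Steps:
H(t) = 2 + t
G = -9 (G = 4 - 1*13 = 4 - 13 = -9)
f(O) = (-9 + O)/(-4 + O) (f(O) = (O - 9)/(O - 4) = (-9 + O)/(-4 + O))
H(-2)*f(-3 - 9) = (2 - 2)*((-9 + (-3 - 9))/(-4 + (-3 - 9))) = 0*((-9 - 12)/(-4 - 12)) = 0*(-21/(-16)) = 0*(-1/16*(-21)) = 0*(21/16) = 0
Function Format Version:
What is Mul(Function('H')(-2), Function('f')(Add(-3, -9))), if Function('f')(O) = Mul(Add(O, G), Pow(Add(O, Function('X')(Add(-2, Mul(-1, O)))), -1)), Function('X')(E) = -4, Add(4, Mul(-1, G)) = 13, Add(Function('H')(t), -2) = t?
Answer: 0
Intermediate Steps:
Function('H')(t) = Add(2, t)
G = -9 (G = Add(4, Mul(-1, 13)) = Add(4, -13) = -9)
Function('f')(O) = Mul(Pow(Add(-4, O), -1), Add(-9, O)) (Function('f')(O) = Mul(Add(O, -9), Pow(Add(O, -4), -1)) = Mul(Add(-9, O), Pow(Add(-4, O), -1)) = Mul(Pow(Add(-4, O), -1), Add(-9, O)))
Mul(Function('H')(-2), Function('f')(Add(-3, -9))) = Mul(Add(2, -2), Mul(Pow(Add(-4, Add(-3, -9)), -1), Add(-9, Add(-3, -9)))) = Mul(0, Mul(Pow(Add(-4, -12), -1), Add(-9, -12))) = Mul(0, Mul(Pow(-16, -1), -21)) = Mul(0, Mul(Rational(-1, 16), -21)) = Mul(0, Rational(21, 16)) = 0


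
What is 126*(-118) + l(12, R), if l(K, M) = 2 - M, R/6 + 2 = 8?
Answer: -14902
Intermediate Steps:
R = 36 (R = -12 + 6*8 = -12 + 48 = 36)
126*(-118) + l(12, R) = 126*(-118) + (2 - 1*36) = -14868 + (2 - 36) = -14868 - 34 = -14902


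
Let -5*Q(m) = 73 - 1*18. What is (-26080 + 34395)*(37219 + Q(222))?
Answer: 309384520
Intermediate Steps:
Q(m) = -11 (Q(m) = -(73 - 1*18)/5 = -(73 - 18)/5 = -⅕*55 = -11)
(-26080 + 34395)*(37219 + Q(222)) = (-26080 + 34395)*(37219 - 11) = 8315*37208 = 309384520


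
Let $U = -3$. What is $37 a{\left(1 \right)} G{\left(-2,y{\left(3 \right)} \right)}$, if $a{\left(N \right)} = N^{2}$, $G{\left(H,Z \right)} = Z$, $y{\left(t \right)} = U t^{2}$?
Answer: $-999$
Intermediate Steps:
$y{\left(t \right)} = - 3 t^{2}$
$37 a{\left(1 \right)} G{\left(-2,y{\left(3 \right)} \right)} = 37 \cdot 1^{2} \left(- 3 \cdot 3^{2}\right) = 37 \cdot 1 \left(\left(-3\right) 9\right) = 37 \cdot 1 \left(-27\right) = 37 \left(-27\right) = -999$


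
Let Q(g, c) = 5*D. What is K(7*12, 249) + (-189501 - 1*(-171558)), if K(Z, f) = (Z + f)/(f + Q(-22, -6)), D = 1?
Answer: -4557189/254 ≈ -17942.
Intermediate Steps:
Q(g, c) = 5 (Q(g, c) = 5*1 = 5)
K(Z, f) = (Z + f)/(5 + f) (K(Z, f) = (Z + f)/(f + 5) = (Z + f)/(5 + f))
K(7*12, 249) + (-189501 - 1*(-171558)) = (7*12 + 249)/(5 + 249) + (-189501 - 1*(-171558)) = (84 + 249)/254 + (-189501 + 171558) = (1/254)*333 - 17943 = 333/254 - 17943 = -4557189/254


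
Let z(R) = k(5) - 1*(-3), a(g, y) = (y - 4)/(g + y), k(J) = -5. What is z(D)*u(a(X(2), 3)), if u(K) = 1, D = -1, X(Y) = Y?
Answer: -2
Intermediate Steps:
a(g, y) = (-4 + y)/(g + y)
z(R) = -2 (z(R) = -5 - 1*(-3) = -5 + 3 = -2)
z(D)*u(a(X(2), 3)) = -2*1 = -2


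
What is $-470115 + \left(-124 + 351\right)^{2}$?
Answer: $-418586$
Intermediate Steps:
$-470115 + \left(-124 + 351\right)^{2} = -470115 + 227^{2} = -470115 + 51529 = -418586$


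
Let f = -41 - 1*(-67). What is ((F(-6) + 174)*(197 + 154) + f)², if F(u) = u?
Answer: 3480292036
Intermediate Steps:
f = 26 (f = -41 + 67 = 26)
((F(-6) + 174)*(197 + 154) + f)² = ((-6 + 174)*(197 + 154) + 26)² = (168*351 + 26)² = (58968 + 26)² = 58994² = 3480292036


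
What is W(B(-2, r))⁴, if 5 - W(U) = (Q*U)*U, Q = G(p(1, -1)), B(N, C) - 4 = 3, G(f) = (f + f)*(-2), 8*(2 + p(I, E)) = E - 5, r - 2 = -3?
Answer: 81313944336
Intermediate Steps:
r = -1 (r = 2 - 3 = -1)
p(I, E) = -21/8 + E/8 (p(I, E) = -2 + (E - 5)/8 = -2 + (-5 + E)/8 = -2 + (-5/8 + E/8) = -21/8 + E/8)
G(f) = -4*f (G(f) = (2*f)*(-2) = -4*f)
B(N, C) = 7 (B(N, C) = 4 + 3 = 7)
Q = 11 (Q = -4*(-21/8 + (⅛)*(-1)) = -4*(-21/8 - ⅛) = -4*(-11/4) = 11)
W(U) = 5 - 11*U² (W(U) = 5 - 11*U*U = 5 - 11*U²)
W(B(-2, r))⁴ = (5 - 11*7²)⁴ = (5 - 11*49)⁴ = (5 - 539)⁴ = (-534)⁴ = 81313944336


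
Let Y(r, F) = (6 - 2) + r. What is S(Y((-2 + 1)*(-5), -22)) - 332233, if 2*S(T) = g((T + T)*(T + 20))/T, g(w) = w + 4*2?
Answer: -2989832/9 ≈ -3.3220e+5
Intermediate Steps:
g(w) = 8 + w (g(w) = w + 8 = 8 + w)
Y(r, F) = 4 + r
S(T) = (8 + 2*T*(20 + T))/(2*T) (S(T) = ((8 + (T + T)*(T + 20))/T)/2 = ((8 + (2*T)*(20 + T))/T)/2 = ((8 + 2*T*(20 + T))/T)/2 = (8 + 2*T*(20 + T))/(2*T))
S(Y((-2 + 1)*(-5), -22)) - 332233 = (20 + (4 + (-2 + 1)*(-5)) + 4/(4 + (-2 + 1)*(-5))) - 332233 = (20 + (4 - 1*(-5)) + 4/(4 - 1*(-5))) - 332233 = (20 + (4 + 5) + 4/(4 + 5)) - 332233 = (20 + 9 + 4/9) - 332233 = 265/9 - 332233 = -2989832/9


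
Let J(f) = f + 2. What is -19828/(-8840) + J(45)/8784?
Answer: 21823079/9706320 ≈ 2.2483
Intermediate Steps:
J(f) = 2 + f
-19828/(-8840) + J(45)/8784 = -19828/(-8840) + (2 + 45)/8784 = -19828*(-1/8840) + 47*(1/8784) = 4957/2210 + 47/8784 = 21823079/9706320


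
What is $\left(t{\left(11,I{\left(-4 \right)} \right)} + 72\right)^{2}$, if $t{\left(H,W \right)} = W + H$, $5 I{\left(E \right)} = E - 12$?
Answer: $\frac{159201}{25} \approx 6368.0$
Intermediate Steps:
$I{\left(E \right)} = - \frac{12}{5} + \frac{E}{5}$ ($I{\left(E \right)} = \frac{E - 12}{5} = \frac{-12 + E}{5} = - \frac{12}{5} + \frac{E}{5}$)
$t{\left(H,W \right)} = H + W$
$\left(t{\left(11,I{\left(-4 \right)} \right)} + 72\right)^{2} = \left(\left(11 + \left(- \frac{12}{5} + \frac{1}{5} \left(-4\right)\right)\right) + 72\right)^{2} = \left(\left(11 - \frac{16}{5}\right) + 72\right)^{2} = \left(\frac{39}{5} + 72\right)^{2} = \left(\frac{399}{5}\right)^{2} = \frac{159201}{25}$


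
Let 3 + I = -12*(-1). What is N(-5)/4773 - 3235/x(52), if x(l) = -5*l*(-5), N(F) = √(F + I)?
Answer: -3087611/1240980 ≈ -2.4880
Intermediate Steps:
I = 9 (I = -3 - 12*(-1) = -3 + 12 = 9)
N(F) = √(9 + F) (N(F) = √(F + 9) = √(9 + F))
x(l) = 25*l
N(-5)/4773 - 3235/x(52) = √(9 - 5)/4773 - 3235/(25*52) = √4*(1/4773) - 3235/1300 = 2*(1/4773) - 3235*1/1300 = 2/4773 - 647/260 = -3087611/1240980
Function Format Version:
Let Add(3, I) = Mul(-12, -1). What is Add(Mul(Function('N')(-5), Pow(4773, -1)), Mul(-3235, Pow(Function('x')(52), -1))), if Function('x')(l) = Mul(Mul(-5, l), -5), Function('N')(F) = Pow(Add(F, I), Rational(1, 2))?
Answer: Rational(-3087611, 1240980) ≈ -2.4880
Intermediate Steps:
I = 9 (I = Add(-3, Mul(-12, -1)) = Add(-3, 12) = 9)
Function('N')(F) = Pow(Add(9, F), Rational(1, 2)) (Function('N')(F) = Pow(Add(F, 9), Rational(1, 2)) = Pow(Add(9, F), Rational(1, 2)))
Function('x')(l) = Mul(25, l)
Add(Mul(Function('N')(-5), Pow(4773, -1)), Mul(-3235, Pow(Function('x')(52), -1))) = Add(Mul(Pow(Add(9, -5), Rational(1, 2)), Pow(4773, -1)), Mul(-3235, Pow(Mul(25, 52), -1))) = Add(Mul(Pow(4, Rational(1, 2)), Rational(1, 4773)), Mul(-3235, Pow(1300, -1))) = Add(Mul(2, Rational(1, 4773)), Mul(-3235, Rational(1, 1300))) = Add(Rational(2, 4773), Rational(-647, 260)) = Rational(-3087611, 1240980)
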